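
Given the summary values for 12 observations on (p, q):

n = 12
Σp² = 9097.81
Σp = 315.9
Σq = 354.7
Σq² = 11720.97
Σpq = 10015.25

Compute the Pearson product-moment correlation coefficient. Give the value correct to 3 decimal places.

0.689

r = (nΣpq − ΣpΣq) / √[(nΣp² − (Σp)²)(nΣq² − (Σq)²)]
Numerator: 12×10015.25 − 315.9×354.7 = 8133.27
Denominator: √[(109173.72 − 99792.81)(140651.64 − 125812.09)] = √[9380.91 × 14839.55] = 11798.6645
r = 8133.27 / 11798.6645 ≈ 0.689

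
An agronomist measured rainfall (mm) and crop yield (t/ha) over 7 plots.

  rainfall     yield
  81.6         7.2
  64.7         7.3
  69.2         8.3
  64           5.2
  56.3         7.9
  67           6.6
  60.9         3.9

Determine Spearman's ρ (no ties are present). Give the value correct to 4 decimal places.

Rank rainfall: 7, 4, 6, 3, 1, 5, 2
Rank yield: 4, 5, 7, 2, 6, 3, 1
d = rank(rainfall) − rank(yield): 3, -1, -1, 1, -5, 2, 1; Σd² = 42
ρ = 1 − 6Σd² / [n(n²−1)] = 1 − 6×42 / (7×48) = 1 − 252/336 ≈ 0.2500

0.2500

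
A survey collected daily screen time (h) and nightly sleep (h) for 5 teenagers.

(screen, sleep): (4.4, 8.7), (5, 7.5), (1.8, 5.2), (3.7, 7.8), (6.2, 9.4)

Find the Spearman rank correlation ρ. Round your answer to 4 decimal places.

Rank screen: 3, 4, 1, 2, 5
Rank sleep: 4, 2, 1, 3, 5
d = rank(screen) − rank(sleep): -1, 2, 0, -1, 0; Σd² = 6
ρ = 1 − 6Σd² / [n(n²−1)] = 1 − 6×6 / (5×24) = 1 − 36/120 ≈ 0.7000

0.7000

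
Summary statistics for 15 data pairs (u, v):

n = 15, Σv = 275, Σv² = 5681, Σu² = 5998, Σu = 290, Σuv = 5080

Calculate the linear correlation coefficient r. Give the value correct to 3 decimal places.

r = (nΣuv − ΣuΣv) / √[(nΣu² − (Σu)²)(nΣv² − (Σv)²)]
Numerator: 15×5080 − 290×275 = -3550
Denominator: √[(89970 − 84100)(85215 − 75625)] = √[5870 × 9590] = 7502.8861
r = -3550 / 7502.8861 ≈ -0.473

-0.473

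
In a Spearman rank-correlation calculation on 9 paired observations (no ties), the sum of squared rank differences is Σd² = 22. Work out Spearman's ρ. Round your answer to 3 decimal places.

ρ = 1 − 6Σd² / [n(n²−1)] = 1 − 6×22 / (9×80)
  = 1 − 132/720 = 1 − 0.1833 ≈ 0.817

0.817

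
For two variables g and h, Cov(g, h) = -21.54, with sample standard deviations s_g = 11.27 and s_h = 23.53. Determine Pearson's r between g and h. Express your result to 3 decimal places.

-0.081

r = Cov(g,h) / (s_g · s_h) = -21.54 / (11.27 × 23.53)
  = -21.54 / 265.1831 ≈ -0.081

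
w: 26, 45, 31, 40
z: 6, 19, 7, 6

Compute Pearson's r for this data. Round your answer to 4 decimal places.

0.7277

n = 4, Σw = 142, Σz = 38, Σw² = 5262, Σz² = 482, Σwz = 1468
nΣwz − ΣwΣz = 5872 − 5396 = 476
nΣw² − (Σw)² = 21048 − 20164 = 884; nΣz² − (Σz)² = 1928 − 1444 = 484
r = 476 / √(884 × 484) = 476 / 654.1070 ≈ 0.7277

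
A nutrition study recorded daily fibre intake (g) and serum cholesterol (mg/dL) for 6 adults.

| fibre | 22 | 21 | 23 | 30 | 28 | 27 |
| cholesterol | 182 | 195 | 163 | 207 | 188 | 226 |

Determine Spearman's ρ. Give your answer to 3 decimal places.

0.371

Rank fibre: 2, 1, 3, 6, 5, 4
Rank cholesterol: 2, 4, 1, 5, 3, 6
d = rank(fibre) − rank(cholesterol): 0, -3, 2, 1, 2, -2; Σd² = 22
ρ = 1 − 6Σd² / [n(n²−1)] = 1 − 6×22 / (6×35) = 1 − 132/210 ≈ 0.371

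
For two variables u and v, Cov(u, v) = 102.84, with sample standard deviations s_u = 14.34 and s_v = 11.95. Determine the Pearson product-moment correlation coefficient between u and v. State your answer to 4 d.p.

0.6001

r = Cov(u,v) / (s_u · s_v) = 102.84 / (14.34 × 11.95)
  = 102.84 / 171.3630 ≈ 0.6001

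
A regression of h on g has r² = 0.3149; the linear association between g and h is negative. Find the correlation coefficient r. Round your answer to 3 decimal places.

-0.561

|r| = √0.3149 = 0.561
The association is negative, so r = −0.561.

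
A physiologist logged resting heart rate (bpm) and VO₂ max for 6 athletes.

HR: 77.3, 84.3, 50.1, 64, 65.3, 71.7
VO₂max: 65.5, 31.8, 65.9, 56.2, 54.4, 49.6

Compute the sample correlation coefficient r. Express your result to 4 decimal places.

-0.6606

n = 6, Σx = 412.7, Σy = 323.4, Σx² = 29092.77, Σy² = 18222.26, Σxy = 21750.92
nΣxy − ΣxΣy = 130505.52 − 133467.18 = -2961.66
nΣx² − (Σx)² = 174556.62 − 170321.29 = 4235.33; nΣy² − (Σy)² = 109333.56 − 104587.56 = 4746
r = -2961.66 / √(4235.33 × 4746) = -2961.66 / 4483.4001 ≈ -0.6606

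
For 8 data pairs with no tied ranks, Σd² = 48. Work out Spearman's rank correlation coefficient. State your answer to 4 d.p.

0.4286

ρ = 1 − 6Σd² / [n(n²−1)] = 1 − 6×48 / (8×63)
  = 1 − 288/504 = 1 − 0.57143 ≈ 0.4286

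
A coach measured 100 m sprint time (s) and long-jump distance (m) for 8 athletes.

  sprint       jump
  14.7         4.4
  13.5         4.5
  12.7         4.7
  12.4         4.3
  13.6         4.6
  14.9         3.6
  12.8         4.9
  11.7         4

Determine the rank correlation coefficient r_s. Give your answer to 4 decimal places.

Rank sprint: 7, 5, 3, 2, 6, 8, 4, 1
Rank jump: 4, 5, 7, 3, 6, 1, 8, 2
d = rank(sprint) − rank(jump): 3, 0, -4, -1, 0, 7, -4, -1; Σd² = 92
ρ = 1 − 6Σd² / [n(n²−1)] = 1 − 6×92 / (8×63) = 1 − 552/504 ≈ -0.0952

-0.0952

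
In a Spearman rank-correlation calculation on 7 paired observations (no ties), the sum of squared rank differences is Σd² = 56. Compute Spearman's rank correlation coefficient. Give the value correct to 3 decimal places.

ρ = 1 − 6Σd² / [n(n²−1)] = 1 − 6×56 / (7×48)
  = 1 − 336/336 = 1 − 1.0000 ≈ 0.000

0.000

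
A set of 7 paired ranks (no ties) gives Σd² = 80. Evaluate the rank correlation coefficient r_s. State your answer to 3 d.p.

ρ = 1 − 6Σd² / [n(n²−1)] = 1 − 6×80 / (7×48)
  = 1 − 480/336 = 1 − 1.4286 ≈ -0.429

-0.429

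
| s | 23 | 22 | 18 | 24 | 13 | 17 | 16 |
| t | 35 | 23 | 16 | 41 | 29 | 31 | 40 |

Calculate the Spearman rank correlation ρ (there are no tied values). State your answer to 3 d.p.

0.286

Rank s: 6, 5, 4, 7, 1, 3, 2
Rank t: 5, 2, 1, 7, 3, 4, 6
d = rank(s) − rank(t): 1, 3, 3, 0, -2, -1, -4; Σd² = 40
ρ = 1 − 6Σd² / [n(n²−1)] = 1 − 6×40 / (7×48) = 1 − 240/336 ≈ 0.286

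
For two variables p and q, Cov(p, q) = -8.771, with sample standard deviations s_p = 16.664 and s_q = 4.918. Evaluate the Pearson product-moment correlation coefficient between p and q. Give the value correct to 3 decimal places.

-0.107

r = Cov(p,q) / (s_p · s_q) = -8.771 / (16.664 × 4.918)
  = -8.771 / 81.9536 ≈ -0.107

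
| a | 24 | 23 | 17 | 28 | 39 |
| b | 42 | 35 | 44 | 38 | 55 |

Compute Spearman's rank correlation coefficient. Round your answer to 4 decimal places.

0.3000

Rank a: 3, 2, 1, 4, 5
Rank b: 3, 1, 4, 2, 5
d = rank(a) − rank(b): 0, 1, -3, 2, 0; Σd² = 14
ρ = 1 − 6Σd² / [n(n²−1)] = 1 − 6×14 / (5×24) = 1 − 84/120 ≈ 0.3000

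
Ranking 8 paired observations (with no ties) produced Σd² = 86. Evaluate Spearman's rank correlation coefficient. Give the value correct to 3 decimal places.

-0.024

ρ = 1 − 6Σd² / [n(n²−1)] = 1 − 6×86 / (8×63)
  = 1 − 516/504 = 1 − 1.0238 ≈ -0.024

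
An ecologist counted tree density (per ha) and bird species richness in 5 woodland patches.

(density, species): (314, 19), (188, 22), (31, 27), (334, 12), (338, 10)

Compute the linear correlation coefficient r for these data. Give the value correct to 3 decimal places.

n = 5, Σx = 1205, Σy = 90, Σx² = 360701, Σy² = 1818, Σxy = 18327
nΣxy − ΣxΣy = 91635 − 108450 = -16815
nΣx² − (Σx)² = 1803505 − 1452025 = 351480; nΣy² − (Σy)² = 9090 − 8100 = 990
r = -16815 / √(351480 × 990) = -16815 / 18653.8253 ≈ -0.901

-0.901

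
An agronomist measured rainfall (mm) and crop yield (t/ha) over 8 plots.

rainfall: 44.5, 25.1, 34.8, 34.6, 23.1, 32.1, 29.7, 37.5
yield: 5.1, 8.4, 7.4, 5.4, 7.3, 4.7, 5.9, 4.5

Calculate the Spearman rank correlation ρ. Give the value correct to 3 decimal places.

Rank rainfall: 8, 2, 6, 5, 1, 4, 3, 7
Rank yield: 3, 8, 7, 4, 6, 2, 5, 1
d = rank(rainfall) − rank(yield): 5, -6, -1, 1, -5, 2, -2, 6; Σd² = 132
ρ = 1 − 6Σd² / [n(n²−1)] = 1 − 6×132 / (8×63) = 1 − 792/504 ≈ -0.571

-0.571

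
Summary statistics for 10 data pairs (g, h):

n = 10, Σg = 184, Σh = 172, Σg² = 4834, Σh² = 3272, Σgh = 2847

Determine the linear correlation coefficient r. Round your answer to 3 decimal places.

r = (nΣgh − ΣgΣh) / √[(nΣg² − (Σg)²)(nΣh² − (Σh)²)]
Numerator: 10×2847 − 184×172 = -3178
Denominator: √[(48340 − 33856)(32720 − 29584)] = √[14484 × 3136] = 6739.5715
r = -3178 / 6739.5715 ≈ -0.472

-0.472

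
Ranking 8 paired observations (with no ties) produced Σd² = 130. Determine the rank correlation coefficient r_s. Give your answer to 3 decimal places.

-0.548

ρ = 1 − 6Σd² / [n(n²−1)] = 1 − 6×130 / (8×63)
  = 1 − 780/504 = 1 − 1.5476 ≈ -0.548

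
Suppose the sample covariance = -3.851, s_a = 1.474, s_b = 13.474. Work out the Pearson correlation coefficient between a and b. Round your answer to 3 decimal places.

r = Cov(a,b) / (s_a · s_b) = -3.851 / (1.474 × 13.474)
  = -3.851 / 19.8607 ≈ -0.194

-0.194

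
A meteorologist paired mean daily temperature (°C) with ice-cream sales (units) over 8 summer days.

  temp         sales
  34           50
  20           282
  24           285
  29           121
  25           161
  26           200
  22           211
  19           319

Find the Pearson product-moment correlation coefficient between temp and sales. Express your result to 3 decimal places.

-0.925

n = 8, Σx = 199, Σy = 1629, Σx² = 5119, Σy² = 390093, Σxy = 37617
nΣxy − ΣxΣy = 300936 − 324171 = -23235
nΣx² − (Σx)² = 40952 − 39601 = 1351; nΣy² − (Σy)² = 3120744 − 2653641 = 467103
r = -23235 / √(1351 × 467103) = -23235 / 25120.8311 ≈ -0.925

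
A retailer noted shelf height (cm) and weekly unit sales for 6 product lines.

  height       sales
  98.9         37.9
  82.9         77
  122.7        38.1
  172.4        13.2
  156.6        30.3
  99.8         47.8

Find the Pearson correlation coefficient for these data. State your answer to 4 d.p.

-0.8669

n = 6, Σx = 733.3, Σy = 244.3, Σx² = 95914.27, Σy² = 12194.19, Σxy = 26597.58
nΣxy − ΣxΣy = 159585.48 − 179145.19 = -19559.71
nΣx² − (Σx)² = 575485.62 − 537728.89 = 37756.73; nΣy² − (Σy)² = 73165.14 − 59682.49 = 13482.65
r = -19559.71 / √(37756.73 × 13482.65) = -19559.71 / 22562.3752 ≈ -0.8669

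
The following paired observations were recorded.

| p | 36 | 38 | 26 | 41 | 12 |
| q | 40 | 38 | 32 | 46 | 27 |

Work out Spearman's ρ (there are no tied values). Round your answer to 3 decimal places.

Rank p: 3, 4, 2, 5, 1
Rank q: 4, 3, 2, 5, 1
d = rank(p) − rank(q): -1, 1, 0, 0, 0; Σd² = 2
ρ = 1 − 6Σd² / [n(n²−1)] = 1 − 6×2 / (5×24) = 1 − 12/120 ≈ 0.900

0.900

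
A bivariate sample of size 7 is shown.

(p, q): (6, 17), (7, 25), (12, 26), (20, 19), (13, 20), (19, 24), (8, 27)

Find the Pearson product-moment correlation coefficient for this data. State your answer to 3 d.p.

n = 7, Σp = 85, Σq = 158, Σp² = 1223, Σq² = 3656, Σpq = 1901
nΣpq − ΣpΣq = 13307 − 13430 = -123
nΣp² − (Σp)² = 8561 − 7225 = 1336; nΣq² − (Σq)² = 25592 − 24964 = 628
r = -123 / √(1336 × 628) = -123 / 915.9738 ≈ -0.134

-0.134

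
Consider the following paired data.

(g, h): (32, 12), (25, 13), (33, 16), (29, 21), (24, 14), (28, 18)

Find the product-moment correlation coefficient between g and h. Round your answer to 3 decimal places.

n = 6, Σg = 171, Σh = 94, Σg² = 4939, Σh² = 1530, Σgh = 2686
nΣgh − ΣgΣh = 16116 − 16074 = 42
nΣg² − (Σg)² = 29634 − 29241 = 393; nΣh² − (Σh)² = 9180 − 8836 = 344
r = 42 / √(393 × 344) = 42 / 367.6846 ≈ 0.114

0.114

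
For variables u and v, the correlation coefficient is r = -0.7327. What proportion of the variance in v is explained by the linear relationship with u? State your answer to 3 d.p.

r² = (-0.7327)² = 0.537

0.537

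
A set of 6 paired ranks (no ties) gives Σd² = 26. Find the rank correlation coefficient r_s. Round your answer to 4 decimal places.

0.2571

ρ = 1 − 6Σd² / [n(n²−1)] = 1 − 6×26 / (6×35)
  = 1 − 156/210 = 1 − 0.74286 ≈ 0.2571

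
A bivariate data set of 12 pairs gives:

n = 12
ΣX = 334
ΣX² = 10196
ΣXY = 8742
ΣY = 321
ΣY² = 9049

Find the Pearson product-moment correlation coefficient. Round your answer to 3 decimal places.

r = (nΣXY − ΣXΣY) / √[(nΣX² − (ΣX)²)(nΣY² − (ΣY)²)]
Numerator: 12×8742 − 334×321 = -2310
Denominator: √[(122352 − 111556)(108588 − 103041)] = √[10796 × 5547] = 7738.5665
r = -2310 / 7738.5665 ≈ -0.299

-0.299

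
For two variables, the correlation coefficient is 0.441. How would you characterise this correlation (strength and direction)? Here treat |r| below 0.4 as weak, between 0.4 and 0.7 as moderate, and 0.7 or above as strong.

r = 0.441 > 0 so the relationship is positive.
|r| = 0.441, which falls in the moderate range.

moderate positive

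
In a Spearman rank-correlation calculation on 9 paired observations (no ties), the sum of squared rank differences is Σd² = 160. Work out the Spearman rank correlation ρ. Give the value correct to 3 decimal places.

-0.333

ρ = 1 − 6Σd² / [n(n²−1)] = 1 − 6×160 / (9×80)
  = 1 − 960/720 = 1 − 1.3333 ≈ -0.333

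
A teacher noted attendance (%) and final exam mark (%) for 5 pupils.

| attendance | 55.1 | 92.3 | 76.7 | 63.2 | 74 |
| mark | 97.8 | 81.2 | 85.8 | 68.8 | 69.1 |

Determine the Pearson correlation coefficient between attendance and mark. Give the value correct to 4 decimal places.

n = 5, Σx = 361.3, Σy = 402.7, Σx² = 26908.43, Σy² = 33028.17, Σxy = 28925.96
nΣxy − ΣxΣy = 144629.8 − 145495.51 = -865.71
nΣx² − (Σx)² = 134542.15 − 130537.69 = 4004.46; nΣy² − (Σy)² = 165140.85 − 162167.29 = 2973.56
r = -865.71 / √(4004.46 × 2973.56) = -865.71 / 3450.7249 ≈ -0.2509

-0.2509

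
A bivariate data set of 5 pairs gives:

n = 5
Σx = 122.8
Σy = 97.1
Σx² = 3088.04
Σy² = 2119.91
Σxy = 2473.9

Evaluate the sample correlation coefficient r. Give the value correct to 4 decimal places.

r = (nΣxy − ΣxΣy) / √[(nΣx² − (Σx)²)(nΣy² − (Σy)²)]
Numerator: 5×2473.9 − 122.8×97.1 = 445.62
Denominator: √[(15440.2 − 15079.84)(10599.55 − 9428.41)] = √[360.36 × 1171.14] = 649.6399
r = 445.62 / 649.6399 ≈ 0.6859

0.6859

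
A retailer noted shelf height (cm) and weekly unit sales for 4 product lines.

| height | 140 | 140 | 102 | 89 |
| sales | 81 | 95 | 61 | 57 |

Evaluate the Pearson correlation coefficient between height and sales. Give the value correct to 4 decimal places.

0.9415

n = 4, Σx = 471, Σy = 294, Σx² = 57525, Σy² = 22556, Σxy = 35935
nΣxy − ΣxΣy = 143740 − 138474 = 5266
nΣx² − (Σx)² = 230100 − 221841 = 8259; nΣy² − (Σy)² = 90224 − 86436 = 3788
r = 5266 / √(8259 × 3788) = 5266 / 5593.3078 ≈ 0.9415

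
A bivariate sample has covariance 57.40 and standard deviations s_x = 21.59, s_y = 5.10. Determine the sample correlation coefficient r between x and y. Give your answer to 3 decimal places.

0.521

r = Cov(x,y) / (s_x · s_y) = 57.40 / (21.59 × 5.10)
  = 57.40 / 110.1090 ≈ 0.521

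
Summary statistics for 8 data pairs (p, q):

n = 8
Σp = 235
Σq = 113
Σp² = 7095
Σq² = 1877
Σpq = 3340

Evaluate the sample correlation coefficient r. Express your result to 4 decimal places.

r = (nΣpq − ΣpΣq) / √[(nΣp² − (Σp)²)(nΣq² − (Σq)²)]
Numerator: 8×3340 − 235×113 = 165
Denominator: √[(56760 − 55225)(15016 − 12769)] = √[1535 × 2247] = 1857.1874
r = 165 / 1857.1874 ≈ 0.0888

0.0888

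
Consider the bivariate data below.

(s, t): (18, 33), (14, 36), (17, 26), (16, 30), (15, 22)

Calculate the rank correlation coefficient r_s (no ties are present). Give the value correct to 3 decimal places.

-0.100

Rank s: 5, 1, 4, 3, 2
Rank t: 4, 5, 2, 3, 1
d = rank(s) − rank(t): 1, -4, 2, 0, 1; Σd² = 22
ρ = 1 − 6Σd² / [n(n²−1)] = 1 − 6×22 / (5×24) = 1 − 132/120 ≈ -0.100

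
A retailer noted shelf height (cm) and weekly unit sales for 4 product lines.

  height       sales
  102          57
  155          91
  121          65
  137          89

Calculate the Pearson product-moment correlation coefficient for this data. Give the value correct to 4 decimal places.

n = 4, Σx = 515, Σy = 302, Σx² = 67839, Σy² = 23676, Σxy = 39977
nΣxy − ΣxΣy = 159908 − 155530 = 4378
nΣx² − (Σx)² = 271356 − 265225 = 6131; nΣy² − (Σy)² = 94704 − 91204 = 3500
r = 4378 / √(6131 × 3500) = 4378 / 4632.3320 ≈ 0.9451

0.9451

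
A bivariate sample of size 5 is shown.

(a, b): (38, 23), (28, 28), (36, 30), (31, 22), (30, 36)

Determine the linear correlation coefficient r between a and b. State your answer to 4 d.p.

n = 5, Σa = 163, Σb = 139, Σa² = 5385, Σb² = 3993, Σab = 4500
nΣab − ΣaΣb = 22500 − 22657 = -157
nΣa² − (Σa)² = 26925 − 26569 = 356; nΣb² − (Σb)² = 19965 − 19321 = 644
r = -157 / √(356 × 644) = -157 / 478.8152 ≈ -0.3279

-0.3279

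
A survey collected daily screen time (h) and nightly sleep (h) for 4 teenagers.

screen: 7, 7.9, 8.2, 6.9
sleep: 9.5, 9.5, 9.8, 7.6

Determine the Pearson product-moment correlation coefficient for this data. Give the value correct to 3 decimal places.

n = 4, Σx = 30, Σy = 36.4, Σx² = 226.26, Σy² = 334.3, Σxy = 274.35
nΣxy − ΣxΣy = 1097.4 − 1092 = 5.4
nΣx² − (Σx)² = 905.04 − 900 = 5.04; nΣy² − (Σy)² = 1337.2 − 1324.96 = 12.24
r = 5.4 / √(5.04 × 12.24) = 5.4 / 7.8543 ≈ 0.688

0.688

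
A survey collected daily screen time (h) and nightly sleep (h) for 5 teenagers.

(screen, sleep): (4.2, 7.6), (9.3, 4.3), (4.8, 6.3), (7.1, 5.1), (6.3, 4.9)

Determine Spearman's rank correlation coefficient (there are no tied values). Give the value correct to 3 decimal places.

-0.900

Rank screen: 1, 5, 2, 4, 3
Rank sleep: 5, 1, 4, 3, 2
d = rank(screen) − rank(sleep): -4, 4, -2, 1, 1; Σd² = 38
ρ = 1 − 6Σd² / [n(n²−1)] = 1 − 6×38 / (5×24) = 1 − 228/120 ≈ -0.900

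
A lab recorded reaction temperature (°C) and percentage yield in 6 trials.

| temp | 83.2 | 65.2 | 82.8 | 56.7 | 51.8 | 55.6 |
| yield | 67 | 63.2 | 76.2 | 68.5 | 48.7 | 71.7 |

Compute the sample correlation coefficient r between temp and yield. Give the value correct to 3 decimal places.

n = 6, Σx = 395.3, Σy = 395.3, Σx² = 27018.61, Σy² = 26494.51, Σxy = 26397.53
nΣxy − ΣxΣy = 158385.18 − 156262.09 = 2123.09
nΣx² − (Σx)² = 162111.66 − 156262.09 = 5849.57; nΣy² − (Σy)² = 158967.06 − 156262.09 = 2704.97
r = 2123.09 / √(5849.57 × 2704.97) = 2123.09 / 3977.8023 ≈ 0.534

0.534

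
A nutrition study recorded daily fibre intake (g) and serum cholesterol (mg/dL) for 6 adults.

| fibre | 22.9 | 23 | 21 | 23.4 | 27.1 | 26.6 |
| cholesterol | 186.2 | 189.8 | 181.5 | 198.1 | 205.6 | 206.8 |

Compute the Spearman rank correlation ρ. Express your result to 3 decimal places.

0.943

Rank fibre: 2, 3, 1, 4, 6, 5
Rank cholesterol: 2, 3, 1, 4, 5, 6
d = rank(fibre) − rank(cholesterol): 0, 0, 0, 0, 1, -1; Σd² = 2
ρ = 1 − 6Σd² / [n(n²−1)] = 1 − 6×2 / (6×35) = 1 − 12/210 ≈ 0.943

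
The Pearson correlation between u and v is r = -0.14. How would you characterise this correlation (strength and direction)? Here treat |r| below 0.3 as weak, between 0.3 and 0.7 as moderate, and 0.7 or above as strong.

weak negative

r = -0.14 < 0 so the relationship is negative.
|r| = 0.14, which falls in the weak range.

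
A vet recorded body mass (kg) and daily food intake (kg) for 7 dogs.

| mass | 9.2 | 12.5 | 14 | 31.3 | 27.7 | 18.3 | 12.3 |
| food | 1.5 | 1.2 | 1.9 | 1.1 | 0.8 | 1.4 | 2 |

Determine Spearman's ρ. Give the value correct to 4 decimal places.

-0.7143

Rank mass: 1, 3, 4, 7, 6, 5, 2
Rank food: 5, 3, 6, 2, 1, 4, 7
d = rank(mass) − rank(food): -4, 0, -2, 5, 5, 1, -5; Σd² = 96
ρ = 1 − 6Σd² / [n(n²−1)] = 1 − 6×96 / (7×48) = 1 − 576/336 ≈ -0.7143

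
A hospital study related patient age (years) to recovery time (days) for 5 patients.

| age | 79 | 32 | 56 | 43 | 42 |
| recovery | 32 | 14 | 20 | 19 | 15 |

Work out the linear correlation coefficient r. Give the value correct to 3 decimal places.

0.967

n = 5, Σx = 252, Σy = 100, Σx² = 14014, Σy² = 2206, Σxy = 5543
nΣxy − ΣxΣy = 27715 − 25200 = 2515
nΣx² − (Σx)² = 70070 − 63504 = 6566; nΣy² − (Σy)² = 11030 − 10000 = 1030
r = 2515 / √(6566 × 1030) = 2515 / 2600.5730 ≈ 0.967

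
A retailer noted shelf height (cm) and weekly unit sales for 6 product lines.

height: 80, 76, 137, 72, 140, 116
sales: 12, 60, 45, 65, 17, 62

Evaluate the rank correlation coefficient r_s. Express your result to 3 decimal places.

-0.543

Rank height: 3, 2, 5, 1, 6, 4
Rank sales: 1, 4, 3, 6, 2, 5
d = rank(height) − rank(sales): 2, -2, 2, -5, 4, -1; Σd² = 54
ρ = 1 − 6Σd² / [n(n²−1)] = 1 − 6×54 / (6×35) = 1 − 324/210 ≈ -0.543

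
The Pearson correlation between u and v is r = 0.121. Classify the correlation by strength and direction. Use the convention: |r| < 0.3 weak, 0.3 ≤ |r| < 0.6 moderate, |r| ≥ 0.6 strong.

r = 0.121 > 0 so the relationship is positive.
|r| = 0.121, which falls in the weak range.

weak positive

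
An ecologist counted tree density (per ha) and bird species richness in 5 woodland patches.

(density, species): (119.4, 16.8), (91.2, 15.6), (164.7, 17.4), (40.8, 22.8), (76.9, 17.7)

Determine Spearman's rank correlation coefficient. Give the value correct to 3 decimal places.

-0.600

Rank density: 4, 3, 5, 1, 2
Rank species: 2, 1, 3, 5, 4
d = rank(density) − rank(species): 2, 2, 2, -4, -2; Σd² = 32
ρ = 1 − 6Σd² / [n(n²−1)] = 1 − 6×32 / (5×24) = 1 − 192/120 ≈ -0.600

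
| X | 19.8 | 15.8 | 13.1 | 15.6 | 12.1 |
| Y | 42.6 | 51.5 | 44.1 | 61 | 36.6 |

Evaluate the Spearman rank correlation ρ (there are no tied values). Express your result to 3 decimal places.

Rank X: 5, 4, 2, 3, 1
Rank Y: 2, 4, 3, 5, 1
d = rank(X) − rank(Y): 3, 0, -1, -2, 0; Σd² = 14
ρ = 1 − 6Σd² / [n(n²−1)] = 1 − 6×14 / (5×24) = 1 − 84/120 ≈ 0.300

0.300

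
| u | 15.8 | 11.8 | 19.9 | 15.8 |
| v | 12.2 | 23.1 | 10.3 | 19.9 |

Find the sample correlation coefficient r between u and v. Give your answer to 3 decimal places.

-0.855

n = 4, Σu = 63.3, Σv = 65.5, Σu² = 1034.53, Σv² = 1184.55, Σuv = 984.73
nΣuv − ΣuΣv = 3938.92 − 4146.15 = -207.23
nΣu² − (Σu)² = 4138.12 − 4006.89 = 131.23; nΣv² − (Σv)² = 4738.2 − 4290.25 = 447.95
r = -207.23 / √(131.23 × 447.95) = -207.23 / 242.4551 ≈ -0.855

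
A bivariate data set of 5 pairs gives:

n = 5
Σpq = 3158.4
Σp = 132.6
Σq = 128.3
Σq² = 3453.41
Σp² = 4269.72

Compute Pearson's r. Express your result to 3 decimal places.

r = (nΣpq − ΣpΣq) / √[(nΣp² − (Σp)²)(nΣq² − (Σq)²)]
Numerator: 5×3158.4 − 132.6×128.3 = -1220.58
Denominator: √[(21348.6 − 17582.76)(17267.05 − 16460.89)] = √[3765.84 × 806.16] = 1742.3747
r = -1220.58 / 1742.3747 ≈ -0.701

-0.701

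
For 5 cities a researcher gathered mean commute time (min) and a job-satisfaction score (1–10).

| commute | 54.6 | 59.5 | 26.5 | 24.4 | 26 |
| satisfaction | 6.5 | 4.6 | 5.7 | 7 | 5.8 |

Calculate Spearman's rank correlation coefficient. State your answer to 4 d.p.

-0.7000

Rank commute: 4, 5, 3, 1, 2
Rank satisfaction: 4, 1, 2, 5, 3
d = rank(commute) − rank(satisfaction): 0, 4, 1, -4, -1; Σd² = 34
ρ = 1 − 6Σd² / [n(n²−1)] = 1 − 6×34 / (5×24) = 1 − 204/120 ≈ -0.7000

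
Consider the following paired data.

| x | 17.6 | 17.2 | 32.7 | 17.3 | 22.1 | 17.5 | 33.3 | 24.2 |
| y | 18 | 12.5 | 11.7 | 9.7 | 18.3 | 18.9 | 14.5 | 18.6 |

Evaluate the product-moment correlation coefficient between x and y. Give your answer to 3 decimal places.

-0.162

n = 8, Σx = 181.9, Σy = 122.2, Σx² = 4463.37, Σy² = 1959.54, Σxy = 2750.35
nΣxy − ΣxΣy = 22002.8 − 22228.18 = -225.38
nΣx² − (Σx)² = 35706.96 − 33087.61 = 2619.35; nΣy² − (Σy)² = 15676.32 − 14932.84 = 743.48
r = -225.38 / √(2619.35 × 743.48) = -225.38 / 1395.5050 ≈ -0.162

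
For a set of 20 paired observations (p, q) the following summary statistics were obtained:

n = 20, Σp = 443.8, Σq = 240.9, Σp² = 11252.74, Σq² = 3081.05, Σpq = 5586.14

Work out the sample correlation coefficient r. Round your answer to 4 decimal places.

r = (nΣpq − ΣpΣq) / √[(nΣp² − (Σp)²)(nΣq² − (Σq)²)]
Numerator: 20×5586.14 − 443.8×240.9 = 4811.38
Denominator: √[(225054.8 − 196958.44)(61621 − 58032.81)] = √[28096.36 × 3588.19] = 10040.6712
r = 4811.38 / 10040.6712 ≈ 0.4792

0.4792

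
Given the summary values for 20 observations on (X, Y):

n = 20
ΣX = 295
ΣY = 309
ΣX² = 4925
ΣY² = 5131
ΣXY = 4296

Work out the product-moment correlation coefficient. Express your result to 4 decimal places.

-0.5784

r = (nΣXY − ΣXΣY) / √[(nΣX² − (ΣX)²)(nΣY² − (ΣY)²)]
Numerator: 20×4296 − 295×309 = -5235
Denominator: √[(98500 − 87025)(102620 − 95481)] = √[11475 × 7139] = 9050.9682
r = -5235 / 9050.9682 ≈ -0.5784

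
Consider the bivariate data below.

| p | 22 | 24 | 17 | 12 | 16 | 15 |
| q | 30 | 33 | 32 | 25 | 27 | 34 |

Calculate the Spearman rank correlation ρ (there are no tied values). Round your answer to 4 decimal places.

Rank p: 5, 6, 4, 1, 3, 2
Rank q: 3, 5, 4, 1, 2, 6
d = rank(p) − rank(q): 2, 1, 0, 0, 1, -4; Σd² = 22
ρ = 1 − 6Σd² / [n(n²−1)] = 1 − 6×22 / (6×35) = 1 − 132/210 ≈ 0.3714

0.3714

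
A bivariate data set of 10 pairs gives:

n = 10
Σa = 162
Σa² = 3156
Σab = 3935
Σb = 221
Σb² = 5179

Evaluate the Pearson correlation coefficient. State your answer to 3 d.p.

0.896

r = (nΣab − ΣaΣb) / √[(nΣa² − (Σa)²)(nΣb² − (Σb)²)]
Numerator: 10×3935 − 162×221 = 3548
Denominator: √[(31560 − 26244)(51790 − 48841)] = √[5316 × 2949] = 3959.4045
r = 3548 / 3959.4045 ≈ 0.896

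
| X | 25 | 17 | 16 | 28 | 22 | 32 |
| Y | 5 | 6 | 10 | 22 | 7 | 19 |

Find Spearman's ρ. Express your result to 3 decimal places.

Rank X: 4, 2, 1, 5, 3, 6
Rank Y: 1, 2, 4, 6, 3, 5
d = rank(X) − rank(Y): 3, 0, -3, -1, 0, 1; Σd² = 20
ρ = 1 − 6Σd² / [n(n²−1)] = 1 − 6×20 / (6×35) = 1 − 120/210 ≈ 0.429

0.429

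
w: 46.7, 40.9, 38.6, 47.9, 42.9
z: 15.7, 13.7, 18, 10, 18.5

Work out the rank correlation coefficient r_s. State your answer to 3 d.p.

Rank w: 4, 2, 1, 5, 3
Rank z: 3, 2, 4, 1, 5
d = rank(w) − rank(z): 1, 0, -3, 4, -2; Σd² = 30
ρ = 1 − 6Σd² / [n(n²−1)] = 1 − 6×30 / (5×24) = 1 − 180/120 ≈ -0.500

-0.500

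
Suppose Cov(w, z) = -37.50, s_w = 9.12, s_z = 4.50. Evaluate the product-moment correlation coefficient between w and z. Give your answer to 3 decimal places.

-0.914

r = Cov(w,z) / (s_w · s_z) = -37.50 / (9.12 × 4.50)
  = -37.50 / 41.0400 ≈ -0.914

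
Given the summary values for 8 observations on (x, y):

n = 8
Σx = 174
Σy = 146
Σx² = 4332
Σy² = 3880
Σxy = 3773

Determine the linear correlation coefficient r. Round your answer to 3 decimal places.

0.732

r = (nΣxy − ΣxΣy) / √[(nΣx² − (Σx)²)(nΣy² − (Σy)²)]
Numerator: 8×3773 − 174×146 = 4780
Denominator: √[(34656 − 30276)(31040 − 21316)] = √[4380 × 9724] = 6526.1872
r = 4780 / 6526.1872 ≈ 0.732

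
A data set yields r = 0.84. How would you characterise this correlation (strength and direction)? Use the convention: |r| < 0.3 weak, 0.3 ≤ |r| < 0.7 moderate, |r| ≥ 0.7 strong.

strong positive

r = 0.84 > 0 so the relationship is positive.
|r| = 0.84, which falls in the strong range.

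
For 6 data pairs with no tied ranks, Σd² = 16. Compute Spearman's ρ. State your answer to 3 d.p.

0.543

ρ = 1 − 6Σd² / [n(n²−1)] = 1 − 6×16 / (6×35)
  = 1 − 96/210 = 1 − 0.4571 ≈ 0.543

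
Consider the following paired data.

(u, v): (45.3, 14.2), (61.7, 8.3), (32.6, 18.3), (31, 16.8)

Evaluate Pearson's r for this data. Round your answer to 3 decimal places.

-0.978

n = 4, Σu = 170.6, Σv = 57.6, Σu² = 7882.74, Σv² = 887.66, Σuv = 2272.75
nΣuv − ΣuΣv = 9091 − 9826.56 = -735.56
nΣu² − (Σu)² = 31530.96 − 29104.36 = 2426.6; nΣv² − (Σv)² = 3550.64 − 3317.76 = 232.88
r = -735.56 / √(2426.6 × 232.88) = -735.56 / 751.7357 ≈ -0.978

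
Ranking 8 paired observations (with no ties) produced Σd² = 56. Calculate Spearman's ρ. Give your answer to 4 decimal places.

ρ = 1 − 6Σd² / [n(n²−1)] = 1 − 6×56 / (8×63)
  = 1 − 336/504 = 1 − 0.66667 ≈ 0.3333

0.3333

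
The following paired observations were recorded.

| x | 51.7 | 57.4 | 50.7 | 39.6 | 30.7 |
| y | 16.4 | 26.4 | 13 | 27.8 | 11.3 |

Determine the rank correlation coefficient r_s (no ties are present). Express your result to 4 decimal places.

0.4000

Rank x: 4, 5, 3, 2, 1
Rank y: 3, 4, 2, 5, 1
d = rank(x) − rank(y): 1, 1, 1, -3, 0; Σd² = 12
ρ = 1 − 6Σd² / [n(n²−1)] = 1 − 6×12 / (5×24) = 1 − 72/120 ≈ 0.4000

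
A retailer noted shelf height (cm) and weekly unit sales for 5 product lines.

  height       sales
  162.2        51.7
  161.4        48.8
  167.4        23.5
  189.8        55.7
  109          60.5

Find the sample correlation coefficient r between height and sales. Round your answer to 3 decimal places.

-0.339

n = 5, Σx = 789.8, Σy = 240.2, Σx² = 128286.6, Σy² = 12369.32, Σxy = 37362.32
nΣxy − ΣxΣy = 186811.6 − 189709.96 = -2898.36
nΣx² − (Σx)² = 641433 − 623784.04 = 17648.96; nΣy² − (Σy)² = 61846.6 − 57696.04 = 4150.56
r = -2898.36 / √(17648.96 × 4150.56) = -2898.36 / 8558.8006 ≈ -0.339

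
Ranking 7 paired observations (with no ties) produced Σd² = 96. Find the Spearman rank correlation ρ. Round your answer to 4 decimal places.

ρ = 1 − 6Σd² / [n(n²−1)] = 1 − 6×96 / (7×48)
  = 1 − 576/336 = 1 − 1.71429 ≈ -0.7143

-0.7143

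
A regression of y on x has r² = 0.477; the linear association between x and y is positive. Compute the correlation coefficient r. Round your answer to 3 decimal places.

0.691

|r| = √0.477 = 0.691
The association is positive, so r = 0.691.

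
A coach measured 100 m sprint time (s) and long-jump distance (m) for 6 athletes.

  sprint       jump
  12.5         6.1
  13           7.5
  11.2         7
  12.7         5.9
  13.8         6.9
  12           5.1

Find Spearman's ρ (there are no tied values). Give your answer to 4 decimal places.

0.2571

Rank sprint: 3, 5, 1, 4, 6, 2
Rank jump: 3, 6, 5, 2, 4, 1
d = rank(sprint) − rank(jump): 0, -1, -4, 2, 2, 1; Σd² = 26
ρ = 1 − 6Σd² / [n(n²−1)] = 1 − 6×26 / (6×35) = 1 − 156/210 ≈ 0.2571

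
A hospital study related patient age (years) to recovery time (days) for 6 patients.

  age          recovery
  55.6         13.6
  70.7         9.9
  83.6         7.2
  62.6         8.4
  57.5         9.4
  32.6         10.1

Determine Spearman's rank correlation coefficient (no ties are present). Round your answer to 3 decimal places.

-0.771

Rank age: 2, 5, 6, 4, 3, 1
Rank recovery: 6, 4, 1, 2, 3, 5
d = rank(age) − rank(recovery): -4, 1, 5, 2, 0, -4; Σd² = 62
ρ = 1 − 6Σd² / [n(n²−1)] = 1 − 6×62 / (6×35) = 1 − 372/210 ≈ -0.771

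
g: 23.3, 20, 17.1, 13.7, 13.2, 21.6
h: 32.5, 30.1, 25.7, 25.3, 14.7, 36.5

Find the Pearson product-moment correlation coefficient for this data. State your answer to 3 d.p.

0.867

n = 6, Σg = 108.9, Σh = 164.8, Σg² = 2063.79, Σh² = 4811.18, Σgh = 3127.77
nΣgh − ΣgΣh = 18766.62 − 17946.72 = 819.9
nΣg² − (Σg)² = 12382.74 − 11859.21 = 523.53; nΣh² − (Σh)² = 28867.08 − 27159.04 = 1708.04
r = 819.9 / √(523.53 × 1708.04) = 819.9 / 945.6269 ≈ 0.867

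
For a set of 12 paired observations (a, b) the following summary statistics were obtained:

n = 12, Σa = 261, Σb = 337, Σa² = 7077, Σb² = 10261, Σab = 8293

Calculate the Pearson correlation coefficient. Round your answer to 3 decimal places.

0.912

r = (nΣab − ΣaΣb) / √[(nΣa² − (Σa)²)(nΣb² − (Σb)²)]
Numerator: 12×8293 − 261×337 = 11559
Denominator: √[(84924 − 68121)(123132 − 113569)] = √[16803 × 9563] = 12676.2411
r = 11559 / 12676.2411 ≈ 0.912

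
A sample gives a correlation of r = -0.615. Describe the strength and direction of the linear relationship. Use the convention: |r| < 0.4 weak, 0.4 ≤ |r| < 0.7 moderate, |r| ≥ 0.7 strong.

r = -0.615 < 0 so the relationship is negative.
|r| = 0.615, which falls in the moderate range.

moderate negative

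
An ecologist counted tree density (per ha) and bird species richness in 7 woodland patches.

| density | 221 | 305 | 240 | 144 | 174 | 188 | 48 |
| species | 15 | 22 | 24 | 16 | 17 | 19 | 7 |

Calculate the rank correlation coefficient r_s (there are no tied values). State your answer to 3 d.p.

Rank density: 5, 7, 6, 2, 3, 4, 1
Rank species: 2, 6, 7, 3, 4, 5, 1
d = rank(density) − rank(species): 3, 1, -1, -1, -1, -1, 0; Σd² = 14
ρ = 1 − 6Σd² / [n(n²−1)] = 1 − 6×14 / (7×48) = 1 − 84/336 ≈ 0.750

0.750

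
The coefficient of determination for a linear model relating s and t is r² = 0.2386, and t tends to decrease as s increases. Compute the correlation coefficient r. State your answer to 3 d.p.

|r| = √0.2386 = 0.488
The association is negative, so r = −0.488.

-0.488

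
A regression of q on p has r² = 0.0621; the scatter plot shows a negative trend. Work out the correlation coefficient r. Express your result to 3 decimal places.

|r| = √0.0621 = 0.249
The association is negative, so r = −0.249.

-0.249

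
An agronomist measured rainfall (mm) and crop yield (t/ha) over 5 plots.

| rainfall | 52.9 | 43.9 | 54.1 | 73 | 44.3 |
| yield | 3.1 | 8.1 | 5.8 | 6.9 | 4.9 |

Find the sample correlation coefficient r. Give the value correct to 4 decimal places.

n = 5, Σx = 268.2, Σy = 28.8, Σx² = 14943.92, Σy² = 180.48, Σxy = 1554.13
nΣxy − ΣxΣy = 7770.65 − 7724.16 = 46.49
nΣx² − (Σx)² = 74719.6 − 71931.24 = 2788.36; nΣy² − (Σy)² = 902.4 − 829.44 = 72.96
r = 46.49 / √(2788.36 × 72.96) = 46.49 / 451.0418 ≈ 0.1031

0.1031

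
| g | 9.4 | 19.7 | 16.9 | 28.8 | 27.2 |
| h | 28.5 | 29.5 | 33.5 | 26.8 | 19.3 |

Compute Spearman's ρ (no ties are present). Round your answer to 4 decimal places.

Rank g: 1, 3, 2, 5, 4
Rank h: 3, 4, 5, 2, 1
d = rank(g) − rank(h): -2, -1, -3, 3, 3; Σd² = 32
ρ = 1 − 6Σd² / [n(n²−1)] = 1 − 6×32 / (5×24) = 1 − 192/120 ≈ -0.6000

-0.6000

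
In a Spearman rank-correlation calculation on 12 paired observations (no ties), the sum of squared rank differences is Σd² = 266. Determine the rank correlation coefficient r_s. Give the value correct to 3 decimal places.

ρ = 1 − 6Σd² / [n(n²−1)] = 1 − 6×266 / (12×143)
  = 1 − 1596/1716 = 1 − 0.9301 ≈ 0.070

0.070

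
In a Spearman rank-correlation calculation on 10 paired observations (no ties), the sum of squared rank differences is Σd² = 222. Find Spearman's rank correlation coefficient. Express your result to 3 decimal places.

ρ = 1 − 6Σd² / [n(n²−1)] = 1 − 6×222 / (10×99)
  = 1 − 1332/990 = 1 − 1.3455 ≈ -0.345

-0.345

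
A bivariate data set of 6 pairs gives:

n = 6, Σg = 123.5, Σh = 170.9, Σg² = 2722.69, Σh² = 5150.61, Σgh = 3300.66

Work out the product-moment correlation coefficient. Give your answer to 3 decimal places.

r = (nΣgh − ΣgΣh) / √[(nΣg² − (Σg)²)(nΣh² − (Σh)²)]
Numerator: 6×3300.66 − 123.5×170.9 = -1302.19
Denominator: √[(16336.14 − 15252.25)(30903.66 − 29206.81)] = √[1083.89 × 1696.85] = 1356.1706
r = -1302.19 / 1356.1706 ≈ -0.960

-0.960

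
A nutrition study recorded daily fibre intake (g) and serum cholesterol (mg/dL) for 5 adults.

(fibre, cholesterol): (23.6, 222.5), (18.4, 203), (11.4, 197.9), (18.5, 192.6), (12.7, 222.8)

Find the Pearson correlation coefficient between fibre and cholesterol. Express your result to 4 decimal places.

n = 5, Σx = 84.6, Σy = 1038.8, Σx² = 1529.02, Σy² = 216614.26, Σxy = 17634.92
nΣxy − ΣxΣy = 88174.6 − 87882.48 = 292.12
nΣx² − (Σx)² = 7645.1 − 7157.16 = 487.94; nΣy² − (Σy)² = 1083071.3 − 1079105.44 = 3965.86
r = 292.12 / √(487.94 × 3965.86) = 292.12 / 1391.0793 ≈ 0.2100

0.2100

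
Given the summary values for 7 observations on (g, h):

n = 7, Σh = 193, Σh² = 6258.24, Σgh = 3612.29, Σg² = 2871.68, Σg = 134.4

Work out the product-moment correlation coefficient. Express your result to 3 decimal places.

-0.179

r = (nΣgh − ΣgΣh) / √[(nΣg² − (Σg)²)(nΣh² − (Σh)²)]
Numerator: 7×3612.29 − 134.4×193 = -653.17
Denominator: √[(20101.76 − 18063.36)(43807.68 − 37249)] = √[2038.4 × 6558.68] = 3656.3935
r = -653.17 / 3656.3935 ≈ -0.179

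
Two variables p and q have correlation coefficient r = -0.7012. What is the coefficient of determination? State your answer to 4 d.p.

r² = (-0.7012)² = 0.4917

0.4917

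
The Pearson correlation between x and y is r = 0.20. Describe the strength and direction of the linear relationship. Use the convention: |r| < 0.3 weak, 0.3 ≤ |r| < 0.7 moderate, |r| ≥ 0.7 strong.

r = 0.20 > 0 so the relationship is positive.
|r| = 0.20, which falls in the weak range.

weak positive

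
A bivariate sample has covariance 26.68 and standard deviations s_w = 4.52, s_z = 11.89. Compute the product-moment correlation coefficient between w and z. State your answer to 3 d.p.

r = Cov(w,z) / (s_w · s_z) = 26.68 / (4.52 × 11.89)
  = 26.68 / 53.7428 ≈ 0.496

0.496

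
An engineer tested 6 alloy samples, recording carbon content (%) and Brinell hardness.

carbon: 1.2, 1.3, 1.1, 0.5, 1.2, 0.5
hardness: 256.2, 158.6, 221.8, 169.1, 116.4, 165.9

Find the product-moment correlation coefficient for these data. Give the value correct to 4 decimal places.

n = 6, Σx = 5.8, Σy = 1088, Σx² = 6.28, Σy² = 209654.22, Σxy = 1064.78
nΣxy − ΣxΣy = 6388.68 − 6310.4 = 78.28
nΣx² − (Σx)² = 37.68 − 33.64 = 4.04; nΣy² − (Σy)² = 1257925.32 − 1183744 = 74181.32
r = 78.28 / √(4.04 × 74181.32) = 78.28 / 547.4418 ≈ 0.1430

0.1430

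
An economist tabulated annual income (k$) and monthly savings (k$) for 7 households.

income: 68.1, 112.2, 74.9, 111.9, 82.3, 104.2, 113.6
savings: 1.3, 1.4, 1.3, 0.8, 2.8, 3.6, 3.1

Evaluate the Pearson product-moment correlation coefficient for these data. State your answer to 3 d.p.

0.212

n = 7, Σx = 667.2, Σy = 14.3, Σx² = 65893.96, Σy² = 36.39, Σxy = 1390.22
nΣxy − ΣxΣy = 9731.54 − 9540.96 = 190.58
nΣx² − (Σx)² = 461257.72 − 445155.84 = 16101.88; nΣy² − (Σy)² = 254.73 − 204.49 = 50.24
r = 190.58 / √(16101.88 × 50.24) = 190.58 / 899.4212 ≈ 0.212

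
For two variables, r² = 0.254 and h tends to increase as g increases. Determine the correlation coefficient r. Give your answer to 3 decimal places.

0.504

|r| = √0.254 = 0.504
The association is positive, so r = 0.504.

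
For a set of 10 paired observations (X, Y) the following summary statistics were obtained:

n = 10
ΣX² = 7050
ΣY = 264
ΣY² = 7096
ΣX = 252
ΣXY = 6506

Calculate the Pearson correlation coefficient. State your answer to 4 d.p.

r = (nΣXY − ΣXΣY) / √[(nΣX² − (ΣX)²)(nΣY² − (ΣY)²)]
Numerator: 10×6506 − 252×264 = -1468
Denominator: √[(70500 − 63504)(70960 − 69696)] = √[6996 × 1264] = 2973.7088
r = -1468 / 2973.7088 ≈ -0.4937

-0.4937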